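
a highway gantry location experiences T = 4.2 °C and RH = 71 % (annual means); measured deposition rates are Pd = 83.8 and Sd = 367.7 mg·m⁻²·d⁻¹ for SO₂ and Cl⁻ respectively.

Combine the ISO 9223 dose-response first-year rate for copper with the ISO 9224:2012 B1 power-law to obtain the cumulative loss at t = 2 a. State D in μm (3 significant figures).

D(2) = 2.11 μm

copper: temperature factor f = +0.126·(-5.8) = -0.7308
  Pd branch = 0.0053·Pd^0.26·e^(0.059·RH+f) = 0.5323 μm/a
  Sd branch = 0.01025·Sd^0.27·e^(0.036·RH+0.049·T) = 0.7995 μm/a
  r_corr = 0.5323 + 0.7995 = 1.332 μm/a
ISO 9224: D(t) = r_corr · t^b with b = 0.667 (copper, B1)
  D(2) = 1.332 × 2^0.667 = 1.332 × 1.588 = 2.115 μm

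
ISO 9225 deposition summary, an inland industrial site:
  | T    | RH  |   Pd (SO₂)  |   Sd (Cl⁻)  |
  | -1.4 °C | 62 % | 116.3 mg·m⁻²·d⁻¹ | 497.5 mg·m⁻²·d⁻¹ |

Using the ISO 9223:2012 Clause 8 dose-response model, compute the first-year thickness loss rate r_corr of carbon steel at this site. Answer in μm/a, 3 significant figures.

r_corr = 48.2 μm/a

carbon steel: T≤10 °C ⇒ hinge +0.150·(-1.4−10) = -1.7100
  sulphur-dioxide contribution → 13.12 μm/a
  chloride contribution → 35.06 μm/a
  total first-year rate 48.18 μm/a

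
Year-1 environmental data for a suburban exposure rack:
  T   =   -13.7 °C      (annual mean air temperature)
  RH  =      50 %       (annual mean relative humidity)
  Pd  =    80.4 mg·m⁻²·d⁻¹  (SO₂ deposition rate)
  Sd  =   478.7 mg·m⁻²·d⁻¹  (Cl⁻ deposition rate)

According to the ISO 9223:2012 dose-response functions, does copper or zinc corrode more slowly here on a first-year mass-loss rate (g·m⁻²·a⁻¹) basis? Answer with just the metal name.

copper

copper: temperature factor f = +0.126·(-23.7) = -2.9862
  Pd branch = 0.0053·Pd^0.26·e^(0.059·RH+f) = 0.01599 μm/a
  Cl⁻ term: 0.01025·478.7^0.27·exp(0.036·50+0.049·-13.7) = 0.1677
  r_corr = 0.01599 + 0.1677 = 0.1837 μm/a
  mass loss = 0.1837 μm/a × 8.96 g/cm³ = 1.646 g·m⁻²·a⁻¹
zinc: f(T) = +0.038·(T−10) [T≤10 °C] = -0.9006
  Pd branch = 0.0129·Pd^0.44·e^(0.046·RH+f) = 0.3603 μm/a
  Cl⁻ term: 0.0175·478.7^0.57·exp(0.008·50+0.085·-13.7) = 0.2746
  r_corr = 0.3603 + 0.2746 = 0.6349 μm/a
  mass loss = 0.6349 μm/a × 7.14 g/cm³ = 4.533 g·m⁻²·a⁻¹
Ordering by g·m⁻²·a⁻¹: zinc (4.53) > copper (1.65)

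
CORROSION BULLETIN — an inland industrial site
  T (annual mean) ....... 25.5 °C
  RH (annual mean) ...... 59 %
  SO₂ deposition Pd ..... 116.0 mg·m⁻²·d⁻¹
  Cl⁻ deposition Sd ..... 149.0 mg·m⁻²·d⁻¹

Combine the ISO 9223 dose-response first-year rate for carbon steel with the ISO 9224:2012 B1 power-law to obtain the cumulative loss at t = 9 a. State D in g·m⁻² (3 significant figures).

carbon steel: f(T) = -0.054·(T−10) [T>10 °C] = -0.8370
  sulphur-dioxide contribution → 29.54 μm/a
  chloride contribution → 44.11 μm/a
  ⇒ r_corr(carbon steel) = 73.65 μm/a
ISO 9224: D(t) = r_corr · t^b with b = 0.523 (carbon steel, B1)
  D(9) = 73.65 × 9^0.523 = 73.65 × 3.156 = 232.4 μm
  Mass loss = 232.4 μm × 7.85 g/cm³ = 1824 g·m⁻²

D(9) = 1.82e+03 g·m⁻²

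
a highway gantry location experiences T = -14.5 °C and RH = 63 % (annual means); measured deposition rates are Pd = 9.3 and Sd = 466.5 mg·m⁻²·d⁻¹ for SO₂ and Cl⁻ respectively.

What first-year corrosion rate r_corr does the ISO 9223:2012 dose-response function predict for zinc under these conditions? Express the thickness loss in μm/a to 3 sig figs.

r_corr = 0.527 μm/a

zinc: f(T) = +0.038·(T−10) [T≤10 °C] = -0.9310
  sulphur-dioxide contribution → 0.246 μm/a
  chloride contribution → 0.2805 μm/a
  total first-year rate 0.5265 μm/a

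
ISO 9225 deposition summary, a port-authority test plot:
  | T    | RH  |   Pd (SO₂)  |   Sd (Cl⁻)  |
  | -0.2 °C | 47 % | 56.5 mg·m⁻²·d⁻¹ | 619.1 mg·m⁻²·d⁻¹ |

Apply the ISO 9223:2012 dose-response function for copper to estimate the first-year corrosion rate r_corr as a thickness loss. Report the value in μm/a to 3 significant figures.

copper: temperature factor f = +0.126·(-10.2) = -1.2852
  sulphur-dioxide contribution → 0.06698 μm/a
  chloride contribution → 0.3127 μm/a
  ⇒ r_corr(copper) = 0.3796 μm/a

r_corr = 0.380 μm/a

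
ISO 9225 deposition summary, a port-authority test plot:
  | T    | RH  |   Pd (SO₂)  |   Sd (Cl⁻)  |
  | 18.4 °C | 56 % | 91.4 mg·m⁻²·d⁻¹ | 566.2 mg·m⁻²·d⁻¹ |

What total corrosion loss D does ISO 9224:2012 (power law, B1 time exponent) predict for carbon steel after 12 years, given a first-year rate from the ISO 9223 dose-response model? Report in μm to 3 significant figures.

D(12) = 385 μm

carbon steel: f(T) = -0.054·(T−10) [T>10 °C] = -0.4536
  Pd branch = 1.77·Pd^0.52·e^(0.02·RH+f) = 36.06 μm/a
  Sd branch = 0.102·Sd^0.62·e^(0.033·RH+0.04·T) = 68.81 μm/a
  sum: 36.06 + 68.81 → r_corr = 104.9 μm/a
Long-term exponent b (ISO 9224 Table 2, B1) = 0.523
  D(12) = 104.9 × 12^0.523 = 104.9 × 3.668 = 384.7 μm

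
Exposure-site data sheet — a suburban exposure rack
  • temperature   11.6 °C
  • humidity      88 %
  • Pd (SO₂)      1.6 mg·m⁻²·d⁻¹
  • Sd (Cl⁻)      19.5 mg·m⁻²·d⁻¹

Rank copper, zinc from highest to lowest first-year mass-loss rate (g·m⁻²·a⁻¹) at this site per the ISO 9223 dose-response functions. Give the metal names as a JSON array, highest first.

["copper", "zinc"]

copper: f(T) = -0.080·(T−10) [T>10 °C] = -0.1280
  SO₂ term: 0.0053·1.6^0.26·exp(0.059·88-0.1280) = 0.9476
  Cl⁻ term: 0.01025·19.5^0.27·exp(0.036·88+0.049·11.6) = 0.9588
  sum: 0.9476 + 0.9588 → r_corr = 1.906 μm/a
  mass loss = 1.906 μm/a × 8.96 g/cm³ = 17.08 g·m⁻²·a⁻¹
zinc: temperature factor f = -0.071·(1.6) = -0.1136
  Pd branch = 0.0129·Pd^0.44·e^(0.046·RH+f) = 0.8111 μm/a
  Sd branch = 0.0175·Sd^0.57·e^(0.008·RH+0.085·T) = 0.5156 μm/a
  sum: 0.8111 + 0.5156 → r_corr = 1.327 μm/a
  mass loss = 1.327 μm/a × 7.14 g/cm³ = 9.473 g·m⁻²·a⁻¹
Ordering by g·m⁻²·a⁻¹: copper (17.1) > zinc (9.47)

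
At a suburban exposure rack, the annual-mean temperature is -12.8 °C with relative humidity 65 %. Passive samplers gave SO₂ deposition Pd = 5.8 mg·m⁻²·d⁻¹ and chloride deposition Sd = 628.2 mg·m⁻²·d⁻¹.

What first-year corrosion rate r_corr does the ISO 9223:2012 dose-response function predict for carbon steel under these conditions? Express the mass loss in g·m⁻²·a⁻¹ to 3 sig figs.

r_corr = 227 g·m⁻²·a⁻¹

carbon steel: temperature factor f = +0.150·(-22.8) = -3.4200
  sulphur-dioxide contribution → 0.53 μm/a
  chloride contribution → 28.35 μm/a
  ⇒ r_corr(carbon steel) = 28.88 μm/a
Convert to mass loss: 28.88 μm/a × 7.85 g/cm³ = 226.7 g·m⁻²·a⁻¹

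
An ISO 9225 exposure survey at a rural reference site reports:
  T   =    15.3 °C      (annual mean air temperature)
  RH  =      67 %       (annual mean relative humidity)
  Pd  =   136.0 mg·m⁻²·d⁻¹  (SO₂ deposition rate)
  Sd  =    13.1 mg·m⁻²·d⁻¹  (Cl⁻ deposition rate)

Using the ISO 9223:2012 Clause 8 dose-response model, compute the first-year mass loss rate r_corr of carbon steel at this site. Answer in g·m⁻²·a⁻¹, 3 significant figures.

r_corr = 579 g·m⁻²·a⁻¹

carbon steel: temperature factor f = -0.054·(5.3) = -0.2862
  sulphur-dioxide contribution → 65.32 μm/a
  chloride contribution → 8.459 μm/a
  ⇒ r_corr(carbon steel) = 73.78 μm/a
Convert to mass loss: 73.78 μm/a × 7.85 g/cm³ = 579.2 g·m⁻²·a⁻¹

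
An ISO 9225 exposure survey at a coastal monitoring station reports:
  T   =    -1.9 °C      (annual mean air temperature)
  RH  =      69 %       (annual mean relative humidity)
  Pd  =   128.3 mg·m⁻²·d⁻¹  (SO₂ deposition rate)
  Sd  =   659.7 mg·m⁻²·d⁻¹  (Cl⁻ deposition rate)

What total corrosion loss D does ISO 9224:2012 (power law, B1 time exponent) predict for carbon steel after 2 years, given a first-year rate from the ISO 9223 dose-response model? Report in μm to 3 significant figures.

D(2) = 95.3 μm

carbon steel: f(T) = +0.150·(T−10) [T≤10 °C] = -1.7850
  SO₂ term: 1.77·128.3^0.52·exp(0.02·69-1.7850) = 14.74
  Sd branch = 0.102·Sd^0.62·e^(0.033·RH+0.04·T) = 51.58 μm/a
  r_corr = 14.74 + 51.58 = 66.31 μm/a
Long-term exponent b (ISO 9224 Table 2, B1) = 0.523
  D(2) = 66.31 × 2^0.523 = 66.31 × 1.437 = 95.29 μm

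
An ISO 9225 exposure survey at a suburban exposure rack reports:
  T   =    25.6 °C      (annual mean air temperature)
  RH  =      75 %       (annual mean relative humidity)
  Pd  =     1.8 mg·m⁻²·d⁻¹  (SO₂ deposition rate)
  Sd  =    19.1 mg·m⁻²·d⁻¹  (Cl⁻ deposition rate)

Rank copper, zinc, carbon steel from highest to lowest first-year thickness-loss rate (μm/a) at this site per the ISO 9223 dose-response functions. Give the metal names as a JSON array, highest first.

["carbon steel", "zinc", "copper"]

copper: T>10 °C ⇒ hinge -0.080·(25.6−10) = -1.2480
  Pd branch = 0.0053·Pd^0.26·e^(0.059·RH+f) = 0.148 μm/a
  Sd branch = 0.01025·Sd^0.27·e^(0.036·RH+0.049·T) = 1.186 μm/a
  r_corr = 0.148 + 1.186 = 1.334 μm/a
zinc: T>10 °C ⇒ hinge -0.071·(25.6−10) = -1.1076
  Pd branch = 0.0129·Pd^0.44·e^(0.046·RH+f) = 0.1739 μm/a
  Cl⁻ term: 0.0175·19.1^0.57·exp(0.008·75+0.085·25.6) = 1.509
  r_corr = 0.1739 + 1.509 = 1.683 μm/a
carbon steel: f(T) = -0.054·(T−10) [T>10 °C] = -0.8424
  Pd branch = 1.77·Pd^0.52·e^(0.02·RH+f) = 4.638 μm/a
  Cl⁻ term: 0.102·19.1^0.62·exp(0.033·75+0.04·25.6) = 21.01
  sum: 4.638 + 21.01 → r_corr = 25.65 μm/a
Ordering by μm/a: carbon steel (25.6) > zinc (1.68) > copper (1.33)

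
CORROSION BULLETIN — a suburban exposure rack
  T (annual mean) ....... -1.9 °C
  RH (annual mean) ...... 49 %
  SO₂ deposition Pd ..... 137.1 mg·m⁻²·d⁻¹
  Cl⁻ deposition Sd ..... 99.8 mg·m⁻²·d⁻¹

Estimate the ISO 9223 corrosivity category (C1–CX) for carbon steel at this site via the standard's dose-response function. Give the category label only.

carbon steel: temperature factor f = +0.150·(-11.9) = -1.7850
  sulphur-dioxide contribution → 10.22 μm/a
  chloride contribution → 8.266 μm/a
  ⇒ r_corr(carbon steel) = 18.49 μm/a
Category bounds: 1.3…25 μm/a bracket r_corr ⇒ C2

C2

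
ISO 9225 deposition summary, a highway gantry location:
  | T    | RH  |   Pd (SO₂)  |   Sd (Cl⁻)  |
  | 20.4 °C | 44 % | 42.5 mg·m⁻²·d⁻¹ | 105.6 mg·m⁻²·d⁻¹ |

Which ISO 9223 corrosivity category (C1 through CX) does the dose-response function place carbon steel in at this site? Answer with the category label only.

carbon steel: temperature factor f = -0.054·(10.4) = -0.5616
  sulphur-dioxide contribution → 17.1 μm/a
  chloride contribution → 17.71 μm/a
  ⇒ r_corr(carbon steel) = 34.81 μm/a
Category bounds: 25…50 μm/a bracket r_corr ⇒ C3

C3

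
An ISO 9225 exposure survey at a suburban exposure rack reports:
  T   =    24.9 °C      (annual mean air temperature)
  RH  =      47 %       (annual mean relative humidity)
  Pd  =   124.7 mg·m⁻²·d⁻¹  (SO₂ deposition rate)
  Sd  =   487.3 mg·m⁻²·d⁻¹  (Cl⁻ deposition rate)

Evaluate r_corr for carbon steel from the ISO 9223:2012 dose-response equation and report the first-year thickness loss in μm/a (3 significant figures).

carbon steel: temperature factor f = -0.054·(14.9) = -0.8046
  Pd branch = 1.77·Pd^0.52·e^(0.02·RH+f) = 24.92 μm/a
  Cl⁻ term: 0.102·487.3^0.62·exp(0.033·47+0.04·24.9) = 60.42
  r_corr = 24.92 + 60.42 = 85.34 μm/a

r_corr = 85.3 μm/a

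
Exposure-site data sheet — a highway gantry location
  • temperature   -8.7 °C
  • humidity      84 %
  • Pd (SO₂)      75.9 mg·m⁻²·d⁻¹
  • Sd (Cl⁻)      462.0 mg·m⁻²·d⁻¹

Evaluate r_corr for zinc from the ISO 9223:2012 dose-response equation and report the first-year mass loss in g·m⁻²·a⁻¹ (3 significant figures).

zinc: temperature factor f = +0.038·(-18.7) = -0.7106
  sulphur-dioxide contribution → 2.03 μm/a
  chloride contribution → 0.5402 μm/a
  ⇒ r_corr(zinc) = 2.57 μm/a
Convert to mass loss: 2.57 μm/a × 7.14 g/cm³ = 18.35 g·m⁻²·a⁻¹

r_corr = 18.3 g·m⁻²·a⁻¹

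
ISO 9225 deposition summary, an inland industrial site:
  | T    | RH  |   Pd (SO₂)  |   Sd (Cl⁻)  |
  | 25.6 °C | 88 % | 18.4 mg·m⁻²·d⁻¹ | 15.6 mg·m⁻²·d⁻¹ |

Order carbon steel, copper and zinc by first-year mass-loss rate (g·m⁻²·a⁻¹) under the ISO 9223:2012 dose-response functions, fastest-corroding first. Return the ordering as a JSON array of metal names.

["carbon steel", "copper", "zinc"]

carbon steel: T>10 °C ⇒ hinge -0.054·(25.6−10) = -0.8424
  sulphur-dioxide contribution → 20.15 μm/a
  chloride contribution → 28.46 μm/a
  ⇒ r_corr(carbon steel) = 48.61 μm/a
  mass loss = 48.61 μm/a × 7.85 g/cm³ = 381.6 g·m⁻²·a⁻¹
copper: f(T) = -0.080·(T−10) [T>10 °C] = -1.2480
  sulphur-dioxide contribution → 0.5834 μm/a
  chloride contribution → 1.793 μm/a
  ⇒ r_corr(copper) = 2.376 μm/a
  mass loss = 2.376 μm/a × 8.96 g/cm³ = 21.29 g·m⁻²·a⁻¹
zinc: T>10 °C ⇒ hinge -0.071·(25.6−10) = -1.1076
  sulphur-dioxide contribution → 0.8792 μm/a
  chloride contribution → 1.492 μm/a
  total first-year rate 2.372 μm/a
  mass loss = 2.372 μm/a × 7.14 g/cm³ = 16.93 g·m⁻²·a⁻¹
Ordering by g·m⁻²·a⁻¹: carbon steel (382) > copper (21.3) > zinc (16.9)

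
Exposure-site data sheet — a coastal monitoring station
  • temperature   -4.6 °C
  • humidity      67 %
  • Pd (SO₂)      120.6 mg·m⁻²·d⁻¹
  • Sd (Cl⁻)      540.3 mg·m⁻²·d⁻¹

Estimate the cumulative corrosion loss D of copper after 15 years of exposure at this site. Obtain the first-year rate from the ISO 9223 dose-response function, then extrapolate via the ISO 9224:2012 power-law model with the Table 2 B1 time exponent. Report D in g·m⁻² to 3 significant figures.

D(15) = 35.5 g·m⁻²

copper: T≤10 °C ⇒ hinge +0.126·(-4.6−10) = -1.8396
  Pd branch = 0.0053·Pd^0.26·e^(0.059·RH+f) = 0.1525 μm/a
  Sd branch = 0.01025·Sd^0.27·e^(0.036·RH+0.049·T) = 0.4991 μm/a
  sum: 0.1525 + 0.4991 → r_corr = 0.6516 μm/a
Power-law: D(15) = r_corr · 15^0.667
  D(15) = 0.6516 × 15^0.667 = 0.6516 × 6.088 = 3.967 μm
  Mass loss = 3.967 μm × 8.96 g/cm³ = 35.54 g·m⁻²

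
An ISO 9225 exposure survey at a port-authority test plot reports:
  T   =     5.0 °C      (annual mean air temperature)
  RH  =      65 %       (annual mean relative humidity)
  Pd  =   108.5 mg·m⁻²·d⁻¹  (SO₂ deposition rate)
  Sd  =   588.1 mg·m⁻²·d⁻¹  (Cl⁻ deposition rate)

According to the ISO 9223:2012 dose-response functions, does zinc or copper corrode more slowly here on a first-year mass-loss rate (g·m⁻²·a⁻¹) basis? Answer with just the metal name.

copper

zinc: T≤10 °C ⇒ hinge +0.038·(5.0−10) = -0.1900
  sulphur-dioxide contribution → 1.668 μm/a
  chloride contribution → 1.706 μm/a
  ⇒ r_corr(zinc) = 3.374 μm/a
  mass loss = 3.374 μm/a × 7.14 g/cm³ = 24.09 g·m⁻²·a⁻¹
copper: T≤10 °C ⇒ hinge +0.126·(5.0−10) = -0.6300
  sulphur-dioxide contribution → 0.442 μm/a
  chloride contribution → 0.7605 μm/a
  total first-year rate 1.203 μm/a
  mass loss = 1.203 μm/a × 8.96 g/cm³ = 10.77 g·m⁻²·a⁻¹
Ordering by g·m⁻²·a⁻¹: zinc (24.1) > copper (10.8)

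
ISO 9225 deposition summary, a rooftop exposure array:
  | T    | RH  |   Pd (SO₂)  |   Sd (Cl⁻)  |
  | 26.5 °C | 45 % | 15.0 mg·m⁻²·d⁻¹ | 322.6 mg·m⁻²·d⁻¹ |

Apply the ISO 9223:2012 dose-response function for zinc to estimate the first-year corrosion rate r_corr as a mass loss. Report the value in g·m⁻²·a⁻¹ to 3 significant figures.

zinc: f(T) = -0.071·(T−10) [T>10 °C] = -1.1715
  Pd branch = 0.0129·Pd^0.44·e^(0.046·RH+f) = 0.1043 μm/a
  Cl⁻ term: 0.0175·322.6^0.57·exp(0.008·45+0.085·26.5) = 6.421
  r_corr = 0.1043 + 6.421 = 6.525 μm/a
Convert to mass loss: 6.525 μm/a × 7.14 g/cm³ = 46.59 g·m⁻²·a⁻¹

r_corr = 46.6 g·m⁻²·a⁻¹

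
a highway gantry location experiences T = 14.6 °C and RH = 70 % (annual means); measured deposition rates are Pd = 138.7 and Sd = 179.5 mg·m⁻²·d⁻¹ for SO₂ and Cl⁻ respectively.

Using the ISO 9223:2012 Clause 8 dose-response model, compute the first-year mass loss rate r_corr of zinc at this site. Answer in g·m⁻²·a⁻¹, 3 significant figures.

zinc: temperature factor f = -0.071·(4.6) = -0.3266
  Pd branch = 0.0129·Pd^0.44·e^(0.046·RH+f) = 2.04 μm/a
  Cl⁻ term: 0.0175·179.5^0.57·exp(0.008·70+0.085·14.6) = 2.042
  r_corr = 2.04 + 2.042 = 4.082 μm/a
Convert to mass loss: 4.082 μm/a × 7.14 g/cm³ = 29.15 g·m⁻²·a⁻¹

r_corr = 29.1 g·m⁻²·a⁻¹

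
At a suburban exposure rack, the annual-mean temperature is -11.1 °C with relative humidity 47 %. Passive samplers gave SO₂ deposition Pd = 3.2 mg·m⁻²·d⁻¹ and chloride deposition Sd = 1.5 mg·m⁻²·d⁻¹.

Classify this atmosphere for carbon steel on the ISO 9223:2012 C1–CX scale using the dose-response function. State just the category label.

carbon steel: temperature factor f = +0.150·(-21.1) = -3.1650
  SO₂ term: 1.77·3.2^0.52·exp(0.02·47-3.1650) = 0.3502
  Cl⁻ term: 0.102·1.5^0.62·exp(0.033·47+0.04·-11.1) = 0.3968
  r_corr = 0.3502 + 0.3968 = 0.747 μm/a
Category bounds: 0…1.3 μm/a bracket r_corr ⇒ C1

C1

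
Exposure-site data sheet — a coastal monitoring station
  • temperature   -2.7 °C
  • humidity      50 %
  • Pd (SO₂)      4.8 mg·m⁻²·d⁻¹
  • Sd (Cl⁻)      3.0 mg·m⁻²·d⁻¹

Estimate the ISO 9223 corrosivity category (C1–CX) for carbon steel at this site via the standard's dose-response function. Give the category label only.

C2

carbon steel: temperature factor f = +0.150·(-12.7) = -1.9050
  Pd branch = 1.77·Pd^0.52·e^(0.02·RH+f) = 1.619 μm/a
  Cl⁻ term: 0.102·3.0^0.62·exp(0.033·50+0.04·-2.7) = 0.9421
  r_corr = 1.619 + 0.9421 = 2.561 μm/a
ISO 9223 Table 2 (carbon steel): 1.3 < 2.56 ≤ 25 μm/a ⇒ C2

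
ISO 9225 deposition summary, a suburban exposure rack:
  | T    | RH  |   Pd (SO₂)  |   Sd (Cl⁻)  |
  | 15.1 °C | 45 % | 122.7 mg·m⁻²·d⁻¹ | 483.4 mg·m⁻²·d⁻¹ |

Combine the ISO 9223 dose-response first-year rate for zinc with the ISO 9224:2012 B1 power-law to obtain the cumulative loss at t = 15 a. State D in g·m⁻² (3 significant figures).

zinc: T>10 °C ⇒ hinge -0.071·(15.1−10) = -0.3621
  SO₂ term: 0.0129·122.7^0.44·exp(0.046·45-0.3621) = 0.5908
  Cl⁻ term: 0.0175·483.4^0.57·exp(0.008·45+0.085·15.1) = 3.068
  sum: 0.5908 + 3.068 → r_corr = 3.659 μm/a
ISO 9224: D(t) = r_corr · t^b with b = 0.813 (zinc, B1)
  D(15) = 3.659 × 15^0.813 = 3.659 × 9.04 = 33.07 μm
  Mass loss = 33.07 μm × 7.14 g/cm³ = 236.2 g·m⁻²

D(15) = 236 g·m⁻²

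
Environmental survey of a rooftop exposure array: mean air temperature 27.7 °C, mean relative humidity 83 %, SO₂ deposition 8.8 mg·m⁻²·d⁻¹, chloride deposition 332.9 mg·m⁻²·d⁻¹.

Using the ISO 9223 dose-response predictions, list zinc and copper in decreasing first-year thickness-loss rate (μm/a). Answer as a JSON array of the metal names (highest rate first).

zinc: temperature factor f = -0.071·(17.7) = -1.2567
  sulphur-dioxide contribution → 0.435 μm/a
  chloride contribution → 9.81 μm/a
  ⇒ r_corr(zinc) = 10.25 μm/a
copper: f(T) = -0.080·(T−10) [T>10 °C] = -1.4160
  sulphur-dioxide contribution → 0.3031 μm/a
  chloride contribution → 3.792 μm/a
  total first-year rate 4.095 μm/a
Ordering by μm/a: zinc (10.2) > copper (4.1)

["zinc", "copper"]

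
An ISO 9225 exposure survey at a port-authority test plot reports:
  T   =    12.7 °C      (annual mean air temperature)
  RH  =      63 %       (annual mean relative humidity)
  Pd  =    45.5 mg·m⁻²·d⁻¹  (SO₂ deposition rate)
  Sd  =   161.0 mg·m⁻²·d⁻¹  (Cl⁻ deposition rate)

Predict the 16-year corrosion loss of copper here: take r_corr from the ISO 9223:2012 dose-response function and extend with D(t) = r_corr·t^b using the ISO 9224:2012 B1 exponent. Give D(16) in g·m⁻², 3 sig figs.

copper: temperature factor f = -0.080·(2.7) = -0.2160
  Pd branch = 0.0053·Pd^0.26·e^(0.059·RH+f) = 0.474 μm/a
  Sd branch = 0.01025·Sd^0.27·e^(0.036·RH+0.049·T) = 0.7275 μm/a
  sum: 0.474 + 0.7275 → r_corr = 1.202 μm/a
ISO 9224: D(t) = r_corr · t^b with b = 0.667 (copper, B1)
  D(16) = 1.202 × 16^0.667 = 1.202 × 6.355 = 7.636 μm
  Mass loss = 7.636 μm × 8.96 g/cm³ = 68.42 g·m⁻²

D(16) = 68.4 g·m⁻²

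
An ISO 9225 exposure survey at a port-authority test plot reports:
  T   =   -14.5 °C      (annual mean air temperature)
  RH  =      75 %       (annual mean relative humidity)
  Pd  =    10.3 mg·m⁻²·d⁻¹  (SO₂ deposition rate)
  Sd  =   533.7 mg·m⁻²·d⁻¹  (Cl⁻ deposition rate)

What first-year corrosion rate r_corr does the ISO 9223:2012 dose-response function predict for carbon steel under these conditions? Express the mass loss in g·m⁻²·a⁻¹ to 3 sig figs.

carbon steel: f(T) = +0.150·(T−10) [T≤10 °C] = -3.6750
  Pd branch = 1.77·Pd^0.52·e^(0.02·RH+f) = 0.6762 μm/a
  Cl⁻ term: 0.102·533.7^0.62·exp(0.033·75+0.04·-14.5) = 33.31
  sum: 0.6762 + 33.31 → r_corr = 33.98 μm/a
Convert to mass loss: 33.98 μm/a × 7.85 g/cm³ = 266.8 g·m⁻²·a⁻¹

r_corr = 267 g·m⁻²·a⁻¹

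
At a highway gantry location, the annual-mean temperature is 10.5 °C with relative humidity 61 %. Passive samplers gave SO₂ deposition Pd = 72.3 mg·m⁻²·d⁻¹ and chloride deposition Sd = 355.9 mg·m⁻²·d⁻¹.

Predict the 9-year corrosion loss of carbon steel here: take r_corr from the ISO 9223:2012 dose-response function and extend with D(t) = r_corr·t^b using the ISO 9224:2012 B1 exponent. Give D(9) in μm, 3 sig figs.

carbon steel: temperature factor f = -0.054·(0.5) = -0.0270
  SO₂ term: 1.77·72.3^0.52·exp(0.02·61-0.0270) = 54.06
  Sd branch = 0.102·Sd^0.62·e^(0.033·RH+0.04·T) = 44.37 μm/a
  r_corr = 54.06 + 44.37 = 98.42 μm/a
Power-law: D(9) = r_corr · 9^0.523
  D(9) = 98.42 × 9^0.523 = 98.42 × 3.156 = 310.6 μm

D(9) = 311 μm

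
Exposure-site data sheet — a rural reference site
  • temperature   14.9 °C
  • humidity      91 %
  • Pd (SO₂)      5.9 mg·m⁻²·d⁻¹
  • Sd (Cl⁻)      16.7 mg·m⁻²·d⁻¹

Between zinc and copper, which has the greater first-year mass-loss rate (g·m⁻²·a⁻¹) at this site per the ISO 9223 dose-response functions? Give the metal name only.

zinc: T>10 °C ⇒ hinge -0.071·(14.9−10) = -0.3479
  Pd branch = 0.0129·Pd^0.44·e^(0.046·RH+f) = 1.308 μm/a
  Sd branch = 0.0175·Sd^0.57·e^(0.008·RH+0.085·T) = 0.64 μm/a
  r_corr = 1.308 + 0.64 = 1.948 μm/a
  mass loss = 1.948 μm/a × 7.14 g/cm³ = 13.91 g·m⁻²·a⁻¹
copper: T>10 °C ⇒ hinge -0.080·(14.9−10) = -0.3920
  SO₂ term: 0.0053·5.9^0.26·exp(0.059·91-0.3920) = 1.219
  Sd branch = 0.01025·Sd^0.27·e^(0.036·RH+0.049·T) = 1.204 μm/a
  sum: 1.219 + 1.204 → r_corr = 2.424 μm/a
  mass loss = 2.424 μm/a × 8.96 g/cm³ = 21.72 g·m⁻²·a⁻¹
Ordering by g·m⁻²·a⁻¹: copper (21.7) > zinc (13.9)

copper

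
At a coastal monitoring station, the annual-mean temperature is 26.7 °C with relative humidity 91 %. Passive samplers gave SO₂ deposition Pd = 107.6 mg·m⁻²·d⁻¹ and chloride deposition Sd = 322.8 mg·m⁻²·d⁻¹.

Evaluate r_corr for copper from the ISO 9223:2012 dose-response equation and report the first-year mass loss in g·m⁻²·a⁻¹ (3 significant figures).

r_corr = 51.8 g·m⁻²·a⁻¹

copper: T>10 °C ⇒ hinge -0.080·(26.7−10) = -1.3360
  sulphur-dioxide contribution → 1.009 μm/a
  chloride contribution → 4.776 μm/a
  ⇒ r_corr(copper) = 5.785 μm/a
Convert to mass loss: 5.785 μm/a × 8.96 g/cm³ = 51.84 g·m⁻²·a⁻¹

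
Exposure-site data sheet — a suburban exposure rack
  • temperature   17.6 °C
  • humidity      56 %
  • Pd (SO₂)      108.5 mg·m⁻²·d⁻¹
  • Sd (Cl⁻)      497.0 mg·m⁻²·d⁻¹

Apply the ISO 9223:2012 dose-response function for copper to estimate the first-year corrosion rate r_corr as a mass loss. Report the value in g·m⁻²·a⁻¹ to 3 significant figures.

r_corr = 11.1 g·m⁻²·a⁻¹

copper: temperature factor f = -0.080·(7.6) = -0.6080
  SO₂ term: 0.0053·108.5^0.26·exp(0.059·56-0.6080) = 0.2657
  Sd branch = 0.01025·Sd^0.27·e^(0.036·RH+0.049·T) = 0.9746 μm/a
  sum: 0.2657 + 0.9746 → r_corr = 1.24 μm/a
Convert to mass loss: 1.24 μm/a × 8.96 g/cm³ = 11.11 g·m⁻²·a⁻¹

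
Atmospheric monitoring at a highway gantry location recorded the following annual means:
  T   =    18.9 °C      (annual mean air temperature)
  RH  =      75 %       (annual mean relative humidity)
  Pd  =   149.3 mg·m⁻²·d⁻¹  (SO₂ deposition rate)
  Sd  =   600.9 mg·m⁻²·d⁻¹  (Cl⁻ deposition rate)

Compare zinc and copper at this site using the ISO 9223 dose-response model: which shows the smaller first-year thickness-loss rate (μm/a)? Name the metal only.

copper

zinc: temperature factor f = -0.071·(8.9) = -0.6319
  Pd branch = 0.0129·Pd^0.44·e^(0.046·RH+f) = 1.955 μm/a
  Cl⁻ term: 0.0175·600.9^0.57·exp(0.008·75+0.085·18.9) = 6.099
  sum: 1.955 + 6.099 → r_corr = 8.053 μm/a
copper: T>10 °C ⇒ hinge -0.080·(18.9−10) = -0.7120
  Pd branch = 0.0053·Pd^0.26·e^(0.059·RH+f) = 0.7981 μm/a
  Sd branch = 0.01025·Sd^0.27·e^(0.036·RH+0.049·T) = 2.167 μm/a
  sum: 0.7981 + 2.167 → r_corr = 2.965 μm/a
Ordering by μm/a: zinc (8.05) > copper (2.96)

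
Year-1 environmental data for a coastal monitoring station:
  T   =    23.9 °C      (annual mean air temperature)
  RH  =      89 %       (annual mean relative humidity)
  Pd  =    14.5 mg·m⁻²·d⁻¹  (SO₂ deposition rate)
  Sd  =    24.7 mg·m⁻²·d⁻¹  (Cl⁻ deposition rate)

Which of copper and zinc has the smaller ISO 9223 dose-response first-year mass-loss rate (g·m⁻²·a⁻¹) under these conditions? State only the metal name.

zinc

copper: T>10 °C ⇒ hinge -0.080·(23.9−10) = -1.1120
  SO₂ term: 0.0053·14.5^0.26·exp(0.059·89-1.1120) = 0.6665
  Sd branch = 0.01025·Sd^0.27·e^(0.036·RH+0.049·T) = 1.936 μm/a
  sum: 0.6665 + 1.936 → r_corr = 2.602 μm/a
  mass loss = 2.602 μm/a × 8.96 g/cm³ = 23.32 g·m⁻²·a⁻¹
zinc: temperature factor f = -0.071·(13.9) = -0.9869
  SO₂ term: 0.0129·14.5^0.44·exp(0.046·89-0.9869) = 0.9354
  Cl⁻ term: 0.0175·24.7^0.57·exp(0.008·89+0.085·23.9) = 1.692
  sum: 0.9354 + 1.692 → r_corr = 2.627 μm/a
  mass loss = 2.627 μm/a × 7.14 g/cm³ = 18.76 g·m⁻²·a⁻¹
Ordering by g·m⁻²·a⁻¹: copper (23.3) > zinc (18.8)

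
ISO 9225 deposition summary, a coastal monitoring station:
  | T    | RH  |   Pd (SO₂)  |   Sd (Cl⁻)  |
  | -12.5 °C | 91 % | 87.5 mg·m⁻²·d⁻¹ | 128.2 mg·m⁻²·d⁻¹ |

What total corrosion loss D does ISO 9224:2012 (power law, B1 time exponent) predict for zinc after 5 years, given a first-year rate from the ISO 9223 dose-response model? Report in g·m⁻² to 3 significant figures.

D(5) = 73.4 g·m⁻²

zinc: temperature factor f = +0.038·(-22.5) = -0.8550
  sulphur-dioxide contribution → 2.581 μm/a
  chloride contribution → 0.1992 μm/a
  total first-year rate 2.78 μm/a
Power-law: D(5) = r_corr · 5^0.813
  D(5) = 2.78 × 5^0.813 = 2.78 × 3.701 = 10.29 μm
  Mass loss = 10.29 μm × 7.14 g/cm³ = 73.44 g·m⁻²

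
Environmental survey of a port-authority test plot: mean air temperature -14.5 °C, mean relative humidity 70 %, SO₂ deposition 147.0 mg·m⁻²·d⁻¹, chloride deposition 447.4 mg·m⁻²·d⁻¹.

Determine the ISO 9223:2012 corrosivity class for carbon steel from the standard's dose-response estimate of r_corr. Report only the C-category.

carbon steel: T≤10 °C ⇒ hinge +0.150·(-14.5−10) = -3.6750
  SO₂ term: 1.77·147.0^0.52·exp(0.02·70-3.6750) = 2.438
  Cl⁻ term: 0.102·447.4^0.62·exp(0.033·70+0.04·-14.5) = 25.31
  r_corr = 2.438 + 25.31 = 27.75 μm/a
ISO 9223 Table 2 (carbon steel): 25 < 27.8 ≤ 50 μm/a ⇒ C3

C3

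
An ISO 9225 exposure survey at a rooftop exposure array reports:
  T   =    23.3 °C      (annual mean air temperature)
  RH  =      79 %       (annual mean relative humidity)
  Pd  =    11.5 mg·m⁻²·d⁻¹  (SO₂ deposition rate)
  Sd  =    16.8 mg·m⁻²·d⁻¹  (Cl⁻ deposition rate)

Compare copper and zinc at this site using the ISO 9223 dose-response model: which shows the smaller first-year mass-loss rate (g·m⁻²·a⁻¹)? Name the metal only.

copper: T>10 °C ⇒ hinge -0.080·(23.3−10) = -1.0640
  sulphur-dioxide contribution → 0.3649 μm/a
  chloride contribution → 1.182 μm/a
  ⇒ r_corr(copper) = 1.547 μm/a
  mass loss = 1.547 μm/a × 8.96 g/cm³ = 13.86 g·m⁻²·a⁻¹
zinc: T>10 °C ⇒ hinge -0.071·(23.3−10) = -0.9443
  sulphur-dioxide contribution → 0.5564 μm/a
  chloride contribution → 1.191 μm/a
  ⇒ r_corr(zinc) = 1.748 μm/a
  mass loss = 1.748 μm/a × 7.14 g/cm³ = 12.48 g·m⁻²·a⁻¹
Ordering by g·m⁻²·a⁻¹: copper (13.9) > zinc (12.5)

zinc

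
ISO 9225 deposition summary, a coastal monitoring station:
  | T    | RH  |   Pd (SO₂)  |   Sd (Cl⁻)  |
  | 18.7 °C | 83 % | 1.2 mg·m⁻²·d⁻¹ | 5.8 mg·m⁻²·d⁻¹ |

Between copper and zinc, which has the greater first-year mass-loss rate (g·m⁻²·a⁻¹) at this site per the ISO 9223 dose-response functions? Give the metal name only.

copper: f(T) = -0.080·(T−10) [T>10 °C] = -0.6960
  SO₂ term: 0.0053·1.2^0.26·exp(0.059·83-0.6960) = 0.371
  Sd branch = 0.01025·Sd^0.27·e^(0.036·RH+0.049·T) = 0.8175 μm/a
  sum: 0.371 + 0.8175 → r_corr = 1.188 μm/a
  mass loss = 1.188 μm/a × 8.96 g/cm³ = 10.65 g·m⁻²·a⁻¹
zinc: T>10 °C ⇒ hinge -0.071·(18.7−10) = -0.6177
  Pd branch = 0.0129·Pd^0.44·e^(0.046·RH+f) = 0.343 μm/a
  Sd branch = 0.0175·Sd^0.57·e^(0.008·RH+0.085·T) = 0.4538 μm/a
  r_corr = 0.343 + 0.4538 = 0.7968 μm/a
  mass loss = 0.7968 μm/a × 7.14 g/cm³ = 5.689 g·m⁻²·a⁻¹
Ordering by g·m⁻²·a⁻¹: copper (10.6) > zinc (5.69)

copper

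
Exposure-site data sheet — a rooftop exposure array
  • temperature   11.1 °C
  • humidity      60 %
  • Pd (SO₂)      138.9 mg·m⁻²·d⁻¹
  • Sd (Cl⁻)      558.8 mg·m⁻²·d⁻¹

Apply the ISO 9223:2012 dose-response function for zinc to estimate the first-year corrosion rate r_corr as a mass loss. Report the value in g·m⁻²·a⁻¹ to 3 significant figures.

r_corr = 30.9 g·m⁻²·a⁻¹

zinc: temperature factor f = -0.071·(1.1) = -0.0781
  Pd branch = 0.0129·Pd^0.44·e^(0.046·RH+f) = 1.652 μm/a
  Cl⁻ term: 0.0175·558.8^0.57·exp(0.008·60+0.085·11.1) = 2.674
  r_corr = 1.652 + 2.674 = 4.327 μm/a
Convert to mass loss: 4.327 μm/a × 7.14 g/cm³ = 30.89 g·m⁻²·a⁻¹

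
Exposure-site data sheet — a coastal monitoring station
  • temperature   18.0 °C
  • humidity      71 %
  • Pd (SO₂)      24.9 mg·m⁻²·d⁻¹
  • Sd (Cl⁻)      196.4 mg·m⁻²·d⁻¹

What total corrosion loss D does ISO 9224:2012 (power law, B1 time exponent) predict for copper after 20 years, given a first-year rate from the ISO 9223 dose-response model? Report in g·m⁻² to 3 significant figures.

copper: temperature factor f = -0.080·(8.0) = -0.6400
  Pd branch = 0.0053·Pd^0.26·e^(0.059·RH+f) = 0.4252 μm/a
  Sd branch = 0.01025·Sd^0.27·e^(0.036·RH+0.049·T) = 1.327 μm/a
  sum: 0.4252 + 1.327 → r_corr = 1.753 μm/a
ISO 9224: D(t) = r_corr · t^b with b = 0.667 (copper, B1)
  D(20) = 1.753 × 20^0.667 = 1.753 × 7.375 = 12.93 μm
  Mass loss = 12.93 μm × 8.96 g/cm³ = 115.8 g·m⁻²

D(20) = 116 g·m⁻²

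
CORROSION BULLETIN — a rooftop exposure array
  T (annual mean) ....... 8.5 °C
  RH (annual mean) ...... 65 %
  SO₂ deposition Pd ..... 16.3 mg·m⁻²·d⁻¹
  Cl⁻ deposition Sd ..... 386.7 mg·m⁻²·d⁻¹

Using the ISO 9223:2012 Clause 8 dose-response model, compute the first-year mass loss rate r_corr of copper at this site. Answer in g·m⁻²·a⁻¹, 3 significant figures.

r_corr = 11.0 g·m⁻²·a⁻¹

copper: f(T) = +0.126·(T−10) [T≤10 °C] = -0.1890
  Pd branch = 0.0053·Pd^0.26·e^(0.059·RH+f) = 0.4196 μm/a
  Cl⁻ term: 0.01025·386.7^0.27·exp(0.036·65+0.049·8.5) = 0.8062
  r_corr = 0.4196 + 0.8062 = 1.226 μm/a
Convert to mass loss: 1.226 μm/a × 8.96 g/cm³ = 10.98 g·m⁻²·a⁻¹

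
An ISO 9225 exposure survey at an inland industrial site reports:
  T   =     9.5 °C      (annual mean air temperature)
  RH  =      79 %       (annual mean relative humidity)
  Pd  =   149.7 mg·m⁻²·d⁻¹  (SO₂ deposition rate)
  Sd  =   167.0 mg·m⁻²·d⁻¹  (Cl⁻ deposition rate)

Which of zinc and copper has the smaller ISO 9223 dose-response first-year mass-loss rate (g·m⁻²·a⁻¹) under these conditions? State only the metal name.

copper

zinc: f(T) = +0.038·(T−10) [T≤10 °C] = -0.0190
  Pd branch = 0.0129·Pd^0.44·e^(0.046·RH+f) = 4.342 μm/a
  Cl⁻ term: 0.0175·167.0^0.57·exp(0.008·79+0.085·9.5) = 1.365
  sum: 4.342 + 1.365 → r_corr = 5.707 μm/a
  mass loss = 5.707 μm/a × 7.14 g/cm³ = 40.75 g·m⁻²·a⁻¹
copper: f(T) = +0.126·(T−10) [T≤10 °C] = -0.0630
  SO₂ term: 0.0053·149.7^0.26·exp(0.059·79-0.0630) = 1.935
  Cl⁻ term: 0.01025·167.0^0.27·exp(0.036·79+0.049·9.5) = 1.117
  sum: 1.935 + 1.117 → r_corr = 3.052 μm/a
  mass loss = 3.052 μm/a × 8.96 g/cm³ = 27.35 g·m⁻²·a⁻¹
Ordering by g·m⁻²·a⁻¹: zinc (40.7) > copper (27.3)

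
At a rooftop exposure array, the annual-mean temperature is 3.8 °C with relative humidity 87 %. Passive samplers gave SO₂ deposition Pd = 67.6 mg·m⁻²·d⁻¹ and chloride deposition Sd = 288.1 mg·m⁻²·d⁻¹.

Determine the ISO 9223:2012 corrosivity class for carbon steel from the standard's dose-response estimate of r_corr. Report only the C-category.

C5

carbon steel: temperature factor f = +0.150·(-6.2) = -0.9300
  sulphur-dioxide contribution → 35.59 μm/a
  chloride contribution → 70.21 μm/a
  ⇒ r_corr(carbon steel) = 105.8 μm/a
ISO 9223 Table 2 (carbon steel): 80 < 106 ≤ 200 μm/a ⇒ C5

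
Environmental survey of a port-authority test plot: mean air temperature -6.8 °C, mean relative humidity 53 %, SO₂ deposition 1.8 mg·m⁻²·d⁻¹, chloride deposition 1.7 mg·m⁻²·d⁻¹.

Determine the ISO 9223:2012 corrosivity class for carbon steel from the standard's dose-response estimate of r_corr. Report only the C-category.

carbon steel: f(T) = +0.150·(T−10) [T≤10 °C] = -2.5200
  Pd branch = 1.77·Pd^0.52·e^(0.02·RH+f) = 0.558 μm/a
  Cl⁻ term: 0.102·1.7^0.62·exp(0.033·53+0.04·-6.8) = 0.6208
  sum: 0.558 + 0.6208 → r_corr = 1.179 μm/a
Category bounds: 0…1.3 μm/a bracket r_corr ⇒ C1

C1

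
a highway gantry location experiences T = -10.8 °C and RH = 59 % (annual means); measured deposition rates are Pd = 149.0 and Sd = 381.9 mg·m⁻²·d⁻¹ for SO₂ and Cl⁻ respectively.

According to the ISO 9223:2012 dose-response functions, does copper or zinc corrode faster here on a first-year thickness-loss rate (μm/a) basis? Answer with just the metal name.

copper: temperature factor f = +0.126·(-20.8) = -2.6208
  SO₂ term: 0.0053·149.0^0.26·exp(0.059·59-2.6208) = 0.04601
  Cl⁻ term: 0.01025·381.9^0.27·exp(0.036·59+0.049·-10.8) = 0.2515
  r_corr = 0.04601 + 0.2515 = 0.2975 μm/a
zinc: f(T) = +0.038·(T−10) [T≤10 °C] = -0.7904
  Pd branch = 0.0129·Pd^0.44·e^(0.046·RH+f) = 0.7984 μm/a
  Sd branch = 0.0175·Sd^0.57·e^(0.008·RH+0.085·T) = 0.3319 μm/a
  r_corr = 0.7984 + 0.3319 = 1.13 μm/a
Ordering by μm/a: zinc (1.13) > copper (0.297)

zinc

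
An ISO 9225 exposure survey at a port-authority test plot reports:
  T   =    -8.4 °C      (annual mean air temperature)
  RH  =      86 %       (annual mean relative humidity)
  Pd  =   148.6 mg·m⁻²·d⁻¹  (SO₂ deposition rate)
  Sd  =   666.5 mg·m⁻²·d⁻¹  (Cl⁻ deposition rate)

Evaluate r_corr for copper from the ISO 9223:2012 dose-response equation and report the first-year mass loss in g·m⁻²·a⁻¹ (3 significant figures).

r_corr = 10.5 g·m⁻²·a⁻¹

copper: f(T) = +0.126·(T−10) [T≤10 °C] = -2.3184
  SO₂ term: 0.0053·148.6^0.26·exp(0.059·86-2.3184) = 0.306
  Cl⁻ term: 0.01025·666.5^0.27·exp(0.036·86+0.049·-8.4) = 0.8689
  sum: 0.306 + 0.8689 → r_corr = 1.175 μm/a
Convert to mass loss: 1.175 μm/a × 8.96 g/cm³ = 10.53 g·m⁻²·a⁻¹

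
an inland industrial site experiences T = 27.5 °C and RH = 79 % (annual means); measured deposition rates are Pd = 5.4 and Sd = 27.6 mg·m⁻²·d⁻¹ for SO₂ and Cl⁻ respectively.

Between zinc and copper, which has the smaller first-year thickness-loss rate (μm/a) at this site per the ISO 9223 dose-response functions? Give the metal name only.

copper

zinc: f(T) = -0.071·(T−10) [T>10 °C] = -1.2425
  Pd branch = 0.0129·Pd^0.44·e^(0.046·RH+f) = 0.2961 μm/a
  Cl⁻ term: 0.0175·27.6^0.57·exp(0.008·79+0.085·27.5) = 2.259
  sum: 0.2961 + 2.259 → r_corr = 2.556 μm/a
copper: f(T) = -0.080·(T−10) [T>10 °C] = -1.4000
  Pd branch = 0.0053·Pd^0.26·e^(0.059·RH+f) = 0.2143 μm/a
  Cl⁻ term: 0.01025·27.6^0.27·exp(0.036·79+0.049·27.5) = 1.66
  sum: 0.2143 + 1.66 → r_corr = 1.874 μm/a
Ordering by μm/a: zinc (2.56) > copper (1.87)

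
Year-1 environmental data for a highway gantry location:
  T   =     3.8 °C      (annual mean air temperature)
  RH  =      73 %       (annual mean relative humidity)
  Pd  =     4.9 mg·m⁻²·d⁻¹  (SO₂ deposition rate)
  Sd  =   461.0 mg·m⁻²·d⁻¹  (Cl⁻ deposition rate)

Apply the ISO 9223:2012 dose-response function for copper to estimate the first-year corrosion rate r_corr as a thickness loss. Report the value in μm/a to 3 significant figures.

copper: temperature factor f = +0.126·(-6.2) = -0.7812
  Pd branch = 0.0053·Pd^0.26·e^(0.059·RH+f) = 0.2722 μm/a
  Sd branch = 0.01025·Sd^0.27·e^(0.036·RH+0.049·T) = 0.8956 μm/a
  sum: 0.2722 + 0.8956 → r_corr = 1.168 μm/a

r_corr = 1.17 μm/a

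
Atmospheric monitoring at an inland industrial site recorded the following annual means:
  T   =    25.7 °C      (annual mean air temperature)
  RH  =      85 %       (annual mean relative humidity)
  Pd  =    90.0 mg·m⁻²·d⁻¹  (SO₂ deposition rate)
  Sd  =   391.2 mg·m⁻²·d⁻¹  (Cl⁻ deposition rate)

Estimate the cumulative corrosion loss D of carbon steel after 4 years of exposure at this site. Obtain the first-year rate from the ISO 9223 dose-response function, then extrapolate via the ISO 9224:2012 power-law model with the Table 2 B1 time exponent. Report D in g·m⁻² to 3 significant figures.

carbon steel: temperature factor f = -0.054·(15.7) = -0.8478
  SO₂ term: 1.77·90.0^0.52·exp(0.02·85-0.8478) = 43.08
  Cl⁻ term: 0.102·391.2^0.62·exp(0.033·85+0.04·25.7) = 190.8
  sum: 43.08 + 190.8 → r_corr = 233.9 μm/a
Power-law: D(4) = r_corr · 4^0.523
  D(4) = 233.9 × 4^0.523 = 233.9 × 2.065 = 482.9 μm
  Mass loss = 482.9 μm × 7.85 g/cm³ = 3791 g·m⁻²

D(4) = 3.79e+03 g·m⁻²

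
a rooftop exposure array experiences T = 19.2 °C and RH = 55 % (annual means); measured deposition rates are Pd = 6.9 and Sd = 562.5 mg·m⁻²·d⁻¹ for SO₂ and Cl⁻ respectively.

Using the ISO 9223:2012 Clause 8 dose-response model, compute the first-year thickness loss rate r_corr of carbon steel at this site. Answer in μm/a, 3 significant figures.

r_corr = 77.3 μm/a

carbon steel: T>10 °C ⇒ hinge -0.054·(19.2−10) = -0.4968
  Pd branch = 1.77·Pd^0.52·e^(0.02·RH+f) = 8.834 μm/a
  Sd branch = 0.102·Sd^0.62·e^(0.033·RH+0.04·T) = 68.46 μm/a
  r_corr = 8.834 + 68.46 = 77.3 μm/a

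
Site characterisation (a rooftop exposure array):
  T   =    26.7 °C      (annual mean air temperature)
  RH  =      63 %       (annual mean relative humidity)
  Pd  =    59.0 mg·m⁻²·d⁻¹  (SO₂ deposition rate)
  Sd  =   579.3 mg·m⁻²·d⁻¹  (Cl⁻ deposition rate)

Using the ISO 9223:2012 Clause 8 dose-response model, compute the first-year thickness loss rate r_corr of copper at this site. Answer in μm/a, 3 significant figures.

copper: temperature factor f = -0.080·(16.7) = -1.3360
  sulphur-dioxide contribution → 0.1655 μm/a
  chloride contribution → 2.041 μm/a
  ⇒ r_corr(copper) = 2.207 μm/a

r_corr = 2.21 μm/a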